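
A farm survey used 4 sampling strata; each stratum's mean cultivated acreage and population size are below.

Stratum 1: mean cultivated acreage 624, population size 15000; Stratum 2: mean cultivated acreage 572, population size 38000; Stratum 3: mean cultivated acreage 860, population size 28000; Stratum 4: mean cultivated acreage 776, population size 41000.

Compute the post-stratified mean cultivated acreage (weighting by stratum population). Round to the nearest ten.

Σ Nₕ·x̄ₕ = 624×15000 + 572×38000 + 860×28000 + 776×41000
  = 9360000 + 21736000 + 24080000 + 31816000 = 86992000
Σ Nₕ = 15000 + 38000 + 28000 + 41000 = 122000
Overall mean = 86992000 / 122000 = 713.04918

710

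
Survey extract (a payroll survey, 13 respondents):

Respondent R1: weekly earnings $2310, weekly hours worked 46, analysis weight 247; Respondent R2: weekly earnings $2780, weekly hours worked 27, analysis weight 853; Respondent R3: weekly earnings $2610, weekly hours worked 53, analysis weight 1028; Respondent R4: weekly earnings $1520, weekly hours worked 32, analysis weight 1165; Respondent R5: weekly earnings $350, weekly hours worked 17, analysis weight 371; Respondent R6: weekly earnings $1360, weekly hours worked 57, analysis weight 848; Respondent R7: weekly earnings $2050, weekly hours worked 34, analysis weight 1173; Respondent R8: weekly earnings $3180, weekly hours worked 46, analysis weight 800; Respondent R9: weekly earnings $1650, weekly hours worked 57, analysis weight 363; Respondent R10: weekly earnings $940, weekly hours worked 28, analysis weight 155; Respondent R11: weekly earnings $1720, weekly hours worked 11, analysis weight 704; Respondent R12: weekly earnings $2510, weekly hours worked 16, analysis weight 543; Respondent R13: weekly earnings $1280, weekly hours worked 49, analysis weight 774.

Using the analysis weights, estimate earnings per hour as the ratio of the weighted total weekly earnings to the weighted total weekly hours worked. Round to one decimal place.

Σ wᵢ·y = 17936750
Σ wᵢ·x = 336871
Ratio = 17936750 / 336871 = 53.245159

53.2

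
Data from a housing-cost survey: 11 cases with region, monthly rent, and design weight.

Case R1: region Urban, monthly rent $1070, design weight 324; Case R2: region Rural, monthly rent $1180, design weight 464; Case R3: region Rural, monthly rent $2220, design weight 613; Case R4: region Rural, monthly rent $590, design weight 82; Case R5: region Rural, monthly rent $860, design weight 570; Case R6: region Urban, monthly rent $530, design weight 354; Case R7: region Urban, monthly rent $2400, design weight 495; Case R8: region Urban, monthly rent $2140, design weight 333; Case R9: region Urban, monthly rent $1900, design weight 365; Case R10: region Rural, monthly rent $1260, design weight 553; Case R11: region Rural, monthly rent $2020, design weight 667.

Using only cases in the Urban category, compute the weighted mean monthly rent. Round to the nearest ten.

1670

Urban rows: R1, R6, R7, R8, R9
Weighted sum = 1070×324 + 530×354 + 2400×495 + 2140×333 + 1900×365
  = 346680 + 187620 + 1188000 + 712620 + 693500 = 3128420
Sum of weights = 324 + 354 + 495 + 333 + 365 = 1871
Weighted mean = 3128420 / 1871 = 1672.0577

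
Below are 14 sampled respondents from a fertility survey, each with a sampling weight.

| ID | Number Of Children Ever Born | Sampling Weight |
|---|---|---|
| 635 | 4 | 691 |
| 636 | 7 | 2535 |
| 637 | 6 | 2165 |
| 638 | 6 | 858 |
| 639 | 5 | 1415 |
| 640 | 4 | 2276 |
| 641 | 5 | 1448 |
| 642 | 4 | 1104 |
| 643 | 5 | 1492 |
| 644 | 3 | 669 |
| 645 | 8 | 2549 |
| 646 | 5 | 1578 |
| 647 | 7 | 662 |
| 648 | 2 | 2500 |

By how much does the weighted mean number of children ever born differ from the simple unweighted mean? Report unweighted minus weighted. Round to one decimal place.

Unweighted sum = 71
Unweighted mean = 71 / 14 = 5.0714286
Weighted sum = 113865
Sum of weights = 21942
Weighted mean = 113865 / 21942 = 5.1893629
Difference (unweighted minus weighted) = -0.11793429

-0.1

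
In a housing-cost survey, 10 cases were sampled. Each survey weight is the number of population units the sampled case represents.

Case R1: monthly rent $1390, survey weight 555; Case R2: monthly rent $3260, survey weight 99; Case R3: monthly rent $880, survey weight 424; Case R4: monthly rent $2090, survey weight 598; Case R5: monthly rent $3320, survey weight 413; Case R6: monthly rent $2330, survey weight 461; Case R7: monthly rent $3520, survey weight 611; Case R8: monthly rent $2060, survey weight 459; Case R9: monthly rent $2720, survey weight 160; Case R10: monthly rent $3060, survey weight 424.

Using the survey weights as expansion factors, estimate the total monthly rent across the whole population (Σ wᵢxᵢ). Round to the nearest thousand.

9991000

Weighted total = 1390×555 + 3260×99 + 880×424 + 2090×598 + 3320×413 + 2330×461 + 3520×611 + 2060×459 + 2720×160 + 3060×424
  = 9991320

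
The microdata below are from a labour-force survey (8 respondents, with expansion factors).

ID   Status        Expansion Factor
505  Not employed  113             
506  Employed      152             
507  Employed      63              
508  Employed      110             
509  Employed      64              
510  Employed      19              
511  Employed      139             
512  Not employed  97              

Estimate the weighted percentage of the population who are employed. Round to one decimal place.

72.3

Sum of weights for 'Employed' = 152 + 63 + 110 + 64 + 19 + 139 = 547
Total weight = 113 + 152 + 63 + 110 + 64 + 19 + 139 + 97 = 757
Weighted proportion = 547 / 757 = 0.72258917 → 72.258917%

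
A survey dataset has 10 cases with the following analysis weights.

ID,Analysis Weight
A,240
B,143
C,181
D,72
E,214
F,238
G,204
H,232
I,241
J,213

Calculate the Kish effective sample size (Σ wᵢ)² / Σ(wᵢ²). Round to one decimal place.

9.4

Σ wᵢ = 240 + 143 + 181 + 72 + 214 + 238 + 204 + 232 + 241 + 213 = 1978
Σ wᵢ² = 57600 + 20449 + 32761 + 5184 + 45796 + 56644 + 41616 + 53824 + 58081 + 45369 = 417324
n_eff = 1978² / 417324 = 3912484 / 417324 = 9.3751713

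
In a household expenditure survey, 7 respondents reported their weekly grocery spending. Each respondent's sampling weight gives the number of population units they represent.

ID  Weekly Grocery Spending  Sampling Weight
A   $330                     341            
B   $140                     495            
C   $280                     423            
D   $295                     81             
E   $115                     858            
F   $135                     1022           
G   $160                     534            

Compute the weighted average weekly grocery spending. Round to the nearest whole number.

Weighted sum = 330×341 + 140×495 + 280×423 + 295×81 + 115×858 + 135×1022 + 160×534
  = 112530 + 69300 + 118440 + 23895 + 98670 + 137970 + 85440 = 646245
Sum of weights = 341 + 495 + 423 + 81 + 858 + 1022 + 534 = 3754
Weighted mean = 646245 / 3754 = 172.14838

172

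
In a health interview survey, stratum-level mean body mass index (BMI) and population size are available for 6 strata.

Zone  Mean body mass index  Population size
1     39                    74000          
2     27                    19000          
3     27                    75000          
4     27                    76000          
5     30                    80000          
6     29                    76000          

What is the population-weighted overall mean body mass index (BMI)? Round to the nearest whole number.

30

Σ Nₕ·x̄ₕ = 39×74000 + 27×19000 + 27×75000 + 27×76000 + 30×80000 + 29×76000
  = 2886000 + 513000 + 2025000 + 2052000 + 2400000 + 2204000 = 12080000
Σ Nₕ = 74000 + 19000 + 75000 + 76000 + 80000 + 76000 = 400000
Overall mean = 12080000 / 400000 = 30.2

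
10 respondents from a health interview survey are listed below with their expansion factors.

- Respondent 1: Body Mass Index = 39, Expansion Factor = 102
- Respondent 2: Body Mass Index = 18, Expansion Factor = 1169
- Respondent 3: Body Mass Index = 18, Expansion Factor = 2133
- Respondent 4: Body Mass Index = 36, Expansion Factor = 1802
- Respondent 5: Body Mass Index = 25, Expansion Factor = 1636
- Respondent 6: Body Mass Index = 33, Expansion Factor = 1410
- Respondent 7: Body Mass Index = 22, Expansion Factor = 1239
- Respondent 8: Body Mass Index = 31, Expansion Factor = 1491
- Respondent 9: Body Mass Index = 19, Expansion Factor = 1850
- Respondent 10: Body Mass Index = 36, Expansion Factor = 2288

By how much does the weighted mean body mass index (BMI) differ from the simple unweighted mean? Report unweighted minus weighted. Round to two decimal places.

0.80

Unweighted sum = 277
Unweighted mean = 277 / 10 = 27.7
Weighted sum = 39×102 + 18×1169 + 18×2133 + 36×1802 + 25×1636 + 33×1410 + 22×1239 + 31×1491 + 19×1850 + 36×2288
  = 3978 + 21042 + 38394 + 64872 + 40900 + 46530 + 27258 + 46221 + 35150 + 82368 = 406713
Sum of weights = 102 + 1169 + 2133 + 1802 + 1636 + 1410 + 1239 + 1491 + 1850 + 2288 = 15120
Weighted mean = 406713 / 15120 = 26.899008
Difference (unweighted minus weighted) = 0.80099206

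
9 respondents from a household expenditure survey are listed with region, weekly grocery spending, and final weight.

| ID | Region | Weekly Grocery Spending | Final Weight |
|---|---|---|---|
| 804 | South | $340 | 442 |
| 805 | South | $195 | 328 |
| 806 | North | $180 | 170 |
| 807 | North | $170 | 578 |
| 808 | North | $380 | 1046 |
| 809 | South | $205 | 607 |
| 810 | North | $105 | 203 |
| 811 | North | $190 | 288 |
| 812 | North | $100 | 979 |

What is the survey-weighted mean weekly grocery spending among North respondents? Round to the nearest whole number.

North rows: 806, 807, 808, 810, 811, 812
Weighted sum = 180×170 + 170×578 + 380×1046 + 105×203 + 190×288 + 100×979
  = 30600 + 98260 + 397480 + 21315 + 54720 + 97900 = 700275
Sum of weights = 170 + 578 + 1046 + 203 + 288 + 979 = 3264
Weighted mean = 700275 / 3264 = 214.54504

215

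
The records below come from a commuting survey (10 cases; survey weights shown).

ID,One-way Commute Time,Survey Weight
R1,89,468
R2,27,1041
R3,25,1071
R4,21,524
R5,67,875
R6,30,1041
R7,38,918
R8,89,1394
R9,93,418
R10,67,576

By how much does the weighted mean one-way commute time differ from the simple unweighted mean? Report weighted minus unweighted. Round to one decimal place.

-2.5

Unweighted sum = 89 + 27 + 25 + 21 + 67 + 30 + 38 + 89 + 93 + 67 = 546
Unweighted mean = 546 / 10 = 54.6
Weighted sum = 89×468 + 27×1041 + 25×1071 + 21×524 + 67×875 + 30×1041 + 38×918 + 89×1394 + 93×418 + 67×576
  = 41652 + 28107 + 26775 + 11004 + 58625 + 31230 + 34884 + 124066 + 38874 + 38592 = 433809
Sum of weights = 8326
Weighted mean = 433809 / 8326 = 52.102931
Difference (weighted minus unweighted) = -2.4970694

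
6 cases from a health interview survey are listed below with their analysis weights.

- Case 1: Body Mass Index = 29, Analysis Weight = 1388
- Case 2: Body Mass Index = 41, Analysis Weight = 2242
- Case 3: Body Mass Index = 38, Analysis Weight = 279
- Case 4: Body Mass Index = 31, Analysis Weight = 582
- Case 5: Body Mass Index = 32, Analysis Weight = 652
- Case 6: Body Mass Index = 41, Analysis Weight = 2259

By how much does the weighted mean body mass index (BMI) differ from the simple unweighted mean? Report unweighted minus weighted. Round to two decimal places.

Unweighted sum = 29 + 41 + 38 + 31 + 32 + 41 = 212
Unweighted mean = 212 / 6 = 35.333333
Weighted sum = 29×1388 + 41×2242 + 38×279 + 31×582 + 32×652 + 41×2259
  = 274301
Sum of weights = 1388 + 2242 + 279 + 582 + 652 + 2259 = 7402
Weighted mean = 274301 / 7402 = 37.057687
Difference (unweighted minus weighted) = -1.7243538

-1.72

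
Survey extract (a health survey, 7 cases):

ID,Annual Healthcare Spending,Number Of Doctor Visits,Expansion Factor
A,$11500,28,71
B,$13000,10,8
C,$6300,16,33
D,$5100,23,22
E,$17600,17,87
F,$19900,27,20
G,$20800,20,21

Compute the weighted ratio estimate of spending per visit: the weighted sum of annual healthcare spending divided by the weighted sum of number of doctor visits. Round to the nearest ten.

Σ wᵢ·y = 11500×71 + 13000×8 + 6300×33 + 5100×22 + 17600×87 + 19900×20 + 20800×21
  = 816500 + 104000 + 207900 + 112200 + 1531200 + 398000 + 436800 = 3606600
Σ wᵢ·x = 28×71 + 10×8 + 16×33 + 23×22 + 17×87 + 27×20 + 20×21
  = 5541
Ratio = 3606600 / 5541 = 650.89334

650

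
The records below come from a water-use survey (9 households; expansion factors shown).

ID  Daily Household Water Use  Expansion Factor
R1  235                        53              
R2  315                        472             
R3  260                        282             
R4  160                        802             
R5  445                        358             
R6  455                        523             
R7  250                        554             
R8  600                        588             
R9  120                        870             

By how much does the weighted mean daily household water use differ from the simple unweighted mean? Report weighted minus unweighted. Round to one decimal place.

Unweighted sum = 235 + 315 + 260 + 160 + 445 + 455 + 250 + 600 + 120 = 2840
Unweighted mean = 2840 / 9 = 315.55556
Weighted sum = 1355750
Sum of weights = 53 + 472 + 282 + 802 + 358 + 523 + 554 + 588 + 870 = 4502
Weighted mean = 1355750 / 4502 = 301.14394
Difference (weighted minus unweighted) = -14.41162

-14.4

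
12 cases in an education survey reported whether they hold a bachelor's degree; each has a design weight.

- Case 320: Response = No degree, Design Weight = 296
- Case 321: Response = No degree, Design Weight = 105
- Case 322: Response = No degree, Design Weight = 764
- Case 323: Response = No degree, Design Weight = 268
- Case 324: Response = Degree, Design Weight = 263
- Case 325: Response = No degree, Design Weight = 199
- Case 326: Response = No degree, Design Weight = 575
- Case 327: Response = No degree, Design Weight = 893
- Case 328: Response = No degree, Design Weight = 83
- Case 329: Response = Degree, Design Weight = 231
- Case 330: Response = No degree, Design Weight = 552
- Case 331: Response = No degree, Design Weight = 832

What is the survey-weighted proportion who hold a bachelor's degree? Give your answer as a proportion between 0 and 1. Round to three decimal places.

Sum of weights for 'Degree' = 263 + 231 = 494
Total weight = 5061
Weighted proportion = 494 / 5061 = 0.097609168

0.098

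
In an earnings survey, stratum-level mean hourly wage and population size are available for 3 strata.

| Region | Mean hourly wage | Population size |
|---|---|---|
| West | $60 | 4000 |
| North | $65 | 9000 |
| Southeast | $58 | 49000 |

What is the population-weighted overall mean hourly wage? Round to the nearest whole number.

Σ Nₕ·x̄ₕ = 60×4000 + 65×9000 + 58×49000
  = 3667000
Σ Nₕ = 4000 + 9000 + 49000 = 62000
Overall mean = 3667000 / 62000 = 59.145161

59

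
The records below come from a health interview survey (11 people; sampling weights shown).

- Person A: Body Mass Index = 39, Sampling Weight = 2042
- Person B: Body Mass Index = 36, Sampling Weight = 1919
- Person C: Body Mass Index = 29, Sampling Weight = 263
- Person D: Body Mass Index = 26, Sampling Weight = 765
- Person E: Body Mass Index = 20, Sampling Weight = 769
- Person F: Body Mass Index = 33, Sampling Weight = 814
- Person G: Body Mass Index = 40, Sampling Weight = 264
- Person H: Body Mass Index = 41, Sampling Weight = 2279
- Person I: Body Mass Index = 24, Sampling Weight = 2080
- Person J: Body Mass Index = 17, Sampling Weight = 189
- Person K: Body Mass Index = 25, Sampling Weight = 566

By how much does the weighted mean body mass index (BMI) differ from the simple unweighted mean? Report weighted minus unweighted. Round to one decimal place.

Unweighted sum = 39 + 36 + 29 + 26 + 20 + 33 + 40 + 41 + 24 + 17 + 25 = 330
Unweighted mean = 330 / 11 = 30
Weighted sum = 39×2042 + 36×1919 + 29×263 + 26×765 + 20×769 + 33×814 + 40×264 + 41×2279 + 24×2080 + 17×189 + 25×566
  = 389763
Sum of weights = 2042 + 1919 + 263 + 765 + 769 + 814 + 264 + 2279 + 2080 + 189 + 566 = 11950
Weighted mean = 389763 / 11950 = 32.616151
Difference (weighted minus unweighted) = 2.6161506

2.6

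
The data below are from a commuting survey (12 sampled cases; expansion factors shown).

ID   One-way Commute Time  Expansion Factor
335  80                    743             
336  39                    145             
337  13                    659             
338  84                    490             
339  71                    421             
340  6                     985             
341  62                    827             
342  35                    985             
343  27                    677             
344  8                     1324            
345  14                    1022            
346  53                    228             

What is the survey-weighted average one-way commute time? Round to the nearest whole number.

Weighted sum = 80×743 + 39×145 + 13×659 + 84×490 + 71×421 + 6×985 + 62×827 + 35×985 + 27×677 + 8×1324 + 14×1022 + 53×228
  = 59440 + 5655 + 8567 + 41160 + 29891 + 5910 + 51274 + 34475 + 18279 + 10592 + 14308 + 12084 = 291635
Sum of weights = 743 + 145 + 659 + 490 + 421 + 985 + 827 + 985 + 677 + 1324 + 1022 + 228 = 8506
Weighted mean = 291635 / 8506 = 34.285798

34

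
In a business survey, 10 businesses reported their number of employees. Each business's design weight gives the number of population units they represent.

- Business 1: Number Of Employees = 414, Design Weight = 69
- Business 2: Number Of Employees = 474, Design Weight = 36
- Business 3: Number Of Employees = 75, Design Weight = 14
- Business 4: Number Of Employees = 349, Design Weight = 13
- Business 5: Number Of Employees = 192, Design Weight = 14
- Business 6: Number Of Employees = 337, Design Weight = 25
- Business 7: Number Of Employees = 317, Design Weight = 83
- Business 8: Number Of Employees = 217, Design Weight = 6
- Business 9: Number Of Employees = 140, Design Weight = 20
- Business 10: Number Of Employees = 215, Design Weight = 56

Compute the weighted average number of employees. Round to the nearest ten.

Weighted sum = 104783
Sum of weights = 336
Weighted mean = 104783 / 336 = 311.85417

310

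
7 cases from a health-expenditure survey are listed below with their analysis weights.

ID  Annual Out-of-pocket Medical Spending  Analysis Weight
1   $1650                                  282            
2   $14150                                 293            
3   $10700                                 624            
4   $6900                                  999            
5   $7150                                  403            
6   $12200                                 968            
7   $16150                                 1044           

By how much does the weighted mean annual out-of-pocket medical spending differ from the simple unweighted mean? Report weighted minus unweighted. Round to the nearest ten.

Unweighted sum = 1650 + 14150 + 10700 + 6900 + 7150 + 12200 + 16150 = 68900
Unweighted mean = 68900 / 7 = 9842.8571
Weighted sum = 1650×282 + 14150×293 + 10700×624 + 6900×999 + 7150×403 + 12200×968 + 16150×1044
  = 465300 + 4145950 + 6676800 + 6893100 + 2881450 + 11809600 + 16860600 = 49732800
Sum of weights = 282 + 293 + 624 + 999 + 403 + 968 + 1044 = 4613
Weighted mean = 49732800 / 4613 = 10781.01
Difference (weighted minus unweighted) = 938.15305

940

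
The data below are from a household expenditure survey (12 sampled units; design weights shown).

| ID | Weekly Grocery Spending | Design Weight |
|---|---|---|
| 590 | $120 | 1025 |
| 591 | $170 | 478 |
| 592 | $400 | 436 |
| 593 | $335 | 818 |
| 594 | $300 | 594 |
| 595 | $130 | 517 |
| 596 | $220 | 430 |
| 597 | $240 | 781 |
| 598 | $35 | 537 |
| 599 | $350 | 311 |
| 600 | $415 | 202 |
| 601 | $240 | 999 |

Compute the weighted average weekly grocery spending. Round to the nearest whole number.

229

Weighted sum = 120×1025 + 170×478 + 400×436 + 335×818 + 300×594 + 130×517 + 220×430 + 240×781 + 35×537 + 350×311 + 415×202 + 240×999
  = 1631375
Sum of weights = 7128
Weighted mean = 1631375 / 7128 = 228.86855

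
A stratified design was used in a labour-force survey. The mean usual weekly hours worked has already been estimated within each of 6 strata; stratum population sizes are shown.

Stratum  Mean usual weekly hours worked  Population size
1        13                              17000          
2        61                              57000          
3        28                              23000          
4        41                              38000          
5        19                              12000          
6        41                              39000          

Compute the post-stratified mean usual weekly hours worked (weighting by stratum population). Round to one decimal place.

41.5

Σ Nₕ·x̄ₕ = 13×17000 + 61×57000 + 28×23000 + 41×38000 + 19×12000 + 41×39000
  = 7727000
Σ Nₕ = 17000 + 57000 + 23000 + 38000 + 12000 + 39000 = 186000
Overall mean = 7727000 / 186000 = 41.543011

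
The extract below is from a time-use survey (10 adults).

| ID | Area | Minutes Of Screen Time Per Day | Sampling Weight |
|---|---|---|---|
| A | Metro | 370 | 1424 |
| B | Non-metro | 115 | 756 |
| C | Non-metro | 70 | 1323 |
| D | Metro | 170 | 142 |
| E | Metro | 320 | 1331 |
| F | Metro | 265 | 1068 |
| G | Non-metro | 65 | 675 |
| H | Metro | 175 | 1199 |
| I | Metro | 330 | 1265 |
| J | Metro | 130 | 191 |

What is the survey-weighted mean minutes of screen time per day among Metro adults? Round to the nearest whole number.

289

Metro rows: A, D, E, F, H, I, J
Weighted sum = 370×1424 + 170×142 + 320×1331 + 265×1068 + 175×1199 + 330×1265 + 130×191
  = 526880 + 24140 + 425920 + 283020 + 209825 + 417450 + 24830 = 1912065
Sum of weights = 1424 + 142 + 1331 + 1068 + 1199 + 1265 + 191 = 6620
Weighted mean = 1912065 / 6620 = 288.83157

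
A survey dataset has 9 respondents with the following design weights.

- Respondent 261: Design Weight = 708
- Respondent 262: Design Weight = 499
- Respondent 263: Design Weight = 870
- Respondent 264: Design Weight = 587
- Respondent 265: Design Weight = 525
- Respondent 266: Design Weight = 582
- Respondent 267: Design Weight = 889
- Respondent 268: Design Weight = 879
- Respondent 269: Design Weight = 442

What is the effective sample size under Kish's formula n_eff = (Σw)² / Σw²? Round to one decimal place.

8.5

Σ wᵢ = 708 + 499 + 870 + 587 + 525 + 582 + 889 + 879 + 442 = 5981
Σ wᵢ² = 501264 + 249001 + 756900 + 344569 + 275625 + 338724 + 790321 + 772641 + 195364 = 4224409
n_eff = 5981² / 4224409 = 35772361 / 4224409 = 8.4680155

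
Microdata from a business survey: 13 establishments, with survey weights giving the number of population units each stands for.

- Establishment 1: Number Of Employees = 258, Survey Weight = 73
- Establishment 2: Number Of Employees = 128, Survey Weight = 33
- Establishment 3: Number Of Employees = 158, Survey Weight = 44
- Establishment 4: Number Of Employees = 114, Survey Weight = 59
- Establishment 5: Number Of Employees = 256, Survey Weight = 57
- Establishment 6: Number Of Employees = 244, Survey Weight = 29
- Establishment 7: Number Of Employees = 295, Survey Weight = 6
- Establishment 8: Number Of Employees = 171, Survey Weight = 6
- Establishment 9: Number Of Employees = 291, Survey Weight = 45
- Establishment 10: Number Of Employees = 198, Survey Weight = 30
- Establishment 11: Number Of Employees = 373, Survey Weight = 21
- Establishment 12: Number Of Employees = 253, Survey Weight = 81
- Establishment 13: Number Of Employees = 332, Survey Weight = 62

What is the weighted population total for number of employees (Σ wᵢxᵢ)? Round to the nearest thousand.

Weighted total = 129145

129000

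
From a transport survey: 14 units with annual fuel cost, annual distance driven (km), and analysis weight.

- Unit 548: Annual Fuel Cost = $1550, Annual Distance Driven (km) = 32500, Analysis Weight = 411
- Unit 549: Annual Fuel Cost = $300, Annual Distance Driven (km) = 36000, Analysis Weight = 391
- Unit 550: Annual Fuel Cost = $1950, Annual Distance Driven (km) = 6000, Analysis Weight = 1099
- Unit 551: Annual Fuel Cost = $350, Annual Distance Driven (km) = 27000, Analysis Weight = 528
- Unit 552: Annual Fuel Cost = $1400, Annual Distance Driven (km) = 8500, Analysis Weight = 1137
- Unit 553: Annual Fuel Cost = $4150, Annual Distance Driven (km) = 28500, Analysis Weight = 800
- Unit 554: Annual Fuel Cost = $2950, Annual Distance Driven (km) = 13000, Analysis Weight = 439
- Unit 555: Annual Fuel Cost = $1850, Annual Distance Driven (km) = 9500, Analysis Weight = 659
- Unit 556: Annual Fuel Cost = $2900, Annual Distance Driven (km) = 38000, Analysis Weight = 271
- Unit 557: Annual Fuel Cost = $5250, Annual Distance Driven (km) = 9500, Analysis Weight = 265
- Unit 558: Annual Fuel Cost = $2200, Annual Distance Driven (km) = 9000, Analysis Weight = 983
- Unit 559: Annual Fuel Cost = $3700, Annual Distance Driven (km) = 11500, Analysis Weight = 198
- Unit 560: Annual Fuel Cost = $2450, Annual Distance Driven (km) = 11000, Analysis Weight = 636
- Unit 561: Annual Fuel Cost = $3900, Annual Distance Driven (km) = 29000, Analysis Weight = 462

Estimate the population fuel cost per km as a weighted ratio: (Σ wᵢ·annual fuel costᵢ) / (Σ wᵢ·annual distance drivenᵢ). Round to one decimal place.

0.1

Σ wᵢ·y = 18940550
Σ wᵢ·x = 137049000
Ratio = 18940550 / 137049000 = 0.13820276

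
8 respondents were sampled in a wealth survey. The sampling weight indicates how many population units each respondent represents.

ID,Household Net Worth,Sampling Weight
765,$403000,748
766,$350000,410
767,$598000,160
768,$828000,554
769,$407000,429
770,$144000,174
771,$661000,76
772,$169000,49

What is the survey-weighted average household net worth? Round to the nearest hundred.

483700

Weighted sum = 403000×748 + 350000×410 + 598000×160 + 828000×554 + 407000×429 + 144000×174 + 661000×76 + 169000×49
  = 1257512000
Sum of weights = 748 + 410 + 160 + 554 + 429 + 174 + 76 + 49 = 2600
Weighted mean = 1257512000 / 2600 = 483658.46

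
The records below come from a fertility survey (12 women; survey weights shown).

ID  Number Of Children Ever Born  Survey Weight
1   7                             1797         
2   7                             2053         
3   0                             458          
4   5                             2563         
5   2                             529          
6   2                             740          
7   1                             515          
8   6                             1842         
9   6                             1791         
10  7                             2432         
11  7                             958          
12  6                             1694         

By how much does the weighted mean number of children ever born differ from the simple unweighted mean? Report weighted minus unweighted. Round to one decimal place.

Unweighted sum = 7 + 7 + 0 + 5 + 2 + 2 + 1 + 6 + 6 + 7 + 7 + 6 = 56
Unweighted mean = 56 / 12 = 4.6666667
Weighted sum = 7×1797 + 7×2053 + 0×458 + 5×2563 + 2×529 + 2×740 + 1×515 + 6×1842 + 6×1791 + 7×2432 + 7×958 + 6×1694
  = 12579 + 14371 + 0 + 12815 + 1058 + 1480 + 515 + 11052 + 10746 + 17024 + 6706 + 10164 = 98510
Sum of weights = 1797 + 2053 + 458 + 2563 + 529 + 740 + 515 + 1842 + 1791 + 2432 + 958 + 1694 = 17372
Weighted mean = 98510 / 17372 = 5.6706194
Difference (weighted minus unweighted) = 1.0039527

1.0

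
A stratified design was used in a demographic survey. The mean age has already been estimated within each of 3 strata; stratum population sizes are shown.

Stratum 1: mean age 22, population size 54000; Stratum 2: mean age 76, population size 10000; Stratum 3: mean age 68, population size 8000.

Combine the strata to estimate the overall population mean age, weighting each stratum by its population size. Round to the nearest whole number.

35

Σ Nₕ·x̄ₕ = 22×54000 + 76×10000 + 68×8000
  = 2492000
Σ Nₕ = 54000 + 10000 + 8000 = 72000
Overall mean = 2492000 / 72000 = 34.611111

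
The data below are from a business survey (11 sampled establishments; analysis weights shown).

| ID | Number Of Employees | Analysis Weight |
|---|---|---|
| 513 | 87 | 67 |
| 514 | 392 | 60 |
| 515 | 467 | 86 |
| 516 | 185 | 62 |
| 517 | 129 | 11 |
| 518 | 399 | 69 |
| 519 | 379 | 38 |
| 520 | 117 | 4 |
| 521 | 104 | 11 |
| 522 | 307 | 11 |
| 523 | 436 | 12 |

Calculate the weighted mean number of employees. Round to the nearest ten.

Weighted sum = 87×67 + 392×60 + 467×86 + 185×62 + 129×11 + 399×69 + 379×38 + 117×4 + 104×11 + 307×11 + 436×12
  = 5829 + 23520 + 40162 + 11470 + 1419 + 27531 + 14402 + 468 + 1144 + 3377 + 5232 = 134554
Sum of weights = 67 + 60 + 86 + 62 + 11 + 69 + 38 + 4 + 11 + 11 + 12 = 431
Weighted mean = 134554 / 431 = 312.19026

310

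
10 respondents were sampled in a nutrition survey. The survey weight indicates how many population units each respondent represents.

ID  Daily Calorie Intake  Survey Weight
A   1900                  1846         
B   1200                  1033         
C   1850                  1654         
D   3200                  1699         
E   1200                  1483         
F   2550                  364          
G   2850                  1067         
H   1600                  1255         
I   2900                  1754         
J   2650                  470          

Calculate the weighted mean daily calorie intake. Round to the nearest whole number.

Weighted sum = 1900×1846 + 1200×1033 + 1850×1654 + 3200×1699 + 1200×1483 + 2550×364 + 2850×1067 + 1600×1255 + 2900×1754 + 2650×470
  = 3507400 + 1239600 + 3059900 + 5436800 + 1779600 + 928200 + 3040950 + 2008000 + 5086600 + 1245500 = 27332550
Sum of weights = 12625
Weighted mean = 27332550 / 12625 = 2164.9545

2165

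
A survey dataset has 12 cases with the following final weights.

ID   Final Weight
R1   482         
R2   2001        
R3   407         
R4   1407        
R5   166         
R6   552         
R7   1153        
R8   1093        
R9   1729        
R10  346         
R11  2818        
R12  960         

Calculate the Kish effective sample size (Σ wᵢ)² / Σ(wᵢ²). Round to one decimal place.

8.1

Σ wᵢ = 482 + 2001 + 407 + 1407 + 166 + 552 + 1153 + 1093 + 1729 + 346 + 2818 + 960 = 13114
Σ wᵢ² = 21209822
n_eff = 13114² / 21209822 = 171976996 / 21209822 = 8.1083658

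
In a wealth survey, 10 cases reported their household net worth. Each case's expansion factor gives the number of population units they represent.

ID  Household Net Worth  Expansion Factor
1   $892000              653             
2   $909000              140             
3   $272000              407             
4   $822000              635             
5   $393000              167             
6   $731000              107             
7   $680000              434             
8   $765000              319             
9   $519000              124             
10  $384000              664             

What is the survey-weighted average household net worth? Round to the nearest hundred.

642400

Weighted sum = 892000×653 + 909000×140 + 272000×407 + 822000×635 + 393000×167 + 731000×107 + 680000×434 + 765000×319 + 519000×124 + 384000×664
  = 2344745000
Sum of weights = 3650
Weighted mean = 2344745000 / 3650 = 642395.89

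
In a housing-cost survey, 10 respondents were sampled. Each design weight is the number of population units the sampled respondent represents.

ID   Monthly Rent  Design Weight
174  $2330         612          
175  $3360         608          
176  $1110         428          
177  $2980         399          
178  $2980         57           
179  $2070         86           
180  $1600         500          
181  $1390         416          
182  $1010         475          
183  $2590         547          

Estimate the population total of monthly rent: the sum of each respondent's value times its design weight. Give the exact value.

Weighted total = 2330×612 + 3360×608 + 1110×428 + 2980×399 + 2980×57 + 2070×86 + 1600×500 + 1390×416 + 1010×475 + 2590×547
  = 1425960 + 2042880 + 475080 + 1189020 + 169860 + 178020 + 800000 + 578240 + 479750 + 1416730 = 8755540

8755540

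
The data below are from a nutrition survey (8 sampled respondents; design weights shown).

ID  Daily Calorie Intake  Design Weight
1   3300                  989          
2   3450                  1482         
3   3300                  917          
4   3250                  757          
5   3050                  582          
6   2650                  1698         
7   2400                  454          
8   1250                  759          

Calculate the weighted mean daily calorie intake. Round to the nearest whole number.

2903

Weighted sum = 3300×989 + 3450×1482 + 3300×917 + 3250×757 + 3050×582 + 2650×1698 + 2400×454 + 1250×759
  = 3263700 + 5112900 + 3026100 + 2460250 + 1775100 + 4499700 + 1089600 + 948750 = 22176100
Sum of weights = 989 + 1482 + 917 + 757 + 582 + 1698 + 454 + 759 = 7638
Weighted mean = 22176100 / 7638 = 2903.3909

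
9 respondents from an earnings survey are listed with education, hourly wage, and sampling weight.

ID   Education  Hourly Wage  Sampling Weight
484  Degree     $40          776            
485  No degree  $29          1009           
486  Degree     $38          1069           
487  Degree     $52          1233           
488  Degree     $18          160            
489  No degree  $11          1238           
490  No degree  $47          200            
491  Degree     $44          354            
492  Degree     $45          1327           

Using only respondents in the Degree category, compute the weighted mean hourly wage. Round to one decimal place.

43.5

Degree rows: 484, 486, 487, 488, 491, 492
Weighted sum = 40×776 + 38×1069 + 52×1233 + 18×160 + 44×354 + 45×1327
  = 31040 + 40622 + 64116 + 2880 + 15576 + 59715 = 213949
Sum of weights = 776 + 1069 + 1233 + 160 + 354 + 1327 = 4919
Weighted mean = 213949 / 4919 = 43.494409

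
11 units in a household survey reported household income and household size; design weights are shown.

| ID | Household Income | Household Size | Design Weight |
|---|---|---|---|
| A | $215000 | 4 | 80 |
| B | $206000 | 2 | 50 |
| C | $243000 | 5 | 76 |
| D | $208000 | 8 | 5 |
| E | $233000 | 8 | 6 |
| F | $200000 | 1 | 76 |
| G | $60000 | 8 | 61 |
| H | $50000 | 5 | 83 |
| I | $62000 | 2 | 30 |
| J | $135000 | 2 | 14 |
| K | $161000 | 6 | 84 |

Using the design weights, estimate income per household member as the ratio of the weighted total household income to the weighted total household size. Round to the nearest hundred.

Σ wᵢ·y = 88690000
Σ wᵢ·x = 4×80 + 2×50 + 5×76 + 8×5 + 8×6 + 1×76 + 8×61 + 5×83 + 2×30 + 2×14 + 6×84
  = 320 + 100 + 380 + 40 + 48 + 76 + 488 + 415 + 60 + 28 + 504 = 2459
Ratio = 88690000 / 2459 = 36067.507

36100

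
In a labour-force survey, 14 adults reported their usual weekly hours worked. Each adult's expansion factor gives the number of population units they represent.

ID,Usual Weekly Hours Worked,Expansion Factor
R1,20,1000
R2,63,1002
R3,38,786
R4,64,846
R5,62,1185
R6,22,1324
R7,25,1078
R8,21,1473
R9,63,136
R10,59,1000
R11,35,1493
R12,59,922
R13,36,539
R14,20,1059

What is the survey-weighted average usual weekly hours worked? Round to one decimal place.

Weighted sum = 542424
Sum of weights = 13843
Weighted mean = 542424 / 13843 = 39.183992

39.2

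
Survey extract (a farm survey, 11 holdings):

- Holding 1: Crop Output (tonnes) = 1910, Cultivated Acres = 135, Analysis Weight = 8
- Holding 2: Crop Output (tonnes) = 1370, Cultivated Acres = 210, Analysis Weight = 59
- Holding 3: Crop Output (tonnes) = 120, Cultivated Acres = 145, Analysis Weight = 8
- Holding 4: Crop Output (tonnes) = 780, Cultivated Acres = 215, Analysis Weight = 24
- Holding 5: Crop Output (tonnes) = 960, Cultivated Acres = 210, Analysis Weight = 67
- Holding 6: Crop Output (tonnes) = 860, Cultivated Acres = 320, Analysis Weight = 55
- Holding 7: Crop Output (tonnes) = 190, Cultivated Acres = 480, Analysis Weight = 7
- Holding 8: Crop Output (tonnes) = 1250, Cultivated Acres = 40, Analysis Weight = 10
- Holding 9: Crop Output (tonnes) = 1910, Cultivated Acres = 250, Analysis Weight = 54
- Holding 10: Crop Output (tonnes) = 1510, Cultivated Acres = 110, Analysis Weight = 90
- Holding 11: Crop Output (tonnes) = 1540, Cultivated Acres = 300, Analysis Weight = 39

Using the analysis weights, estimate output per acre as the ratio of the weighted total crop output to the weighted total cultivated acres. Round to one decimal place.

6.0

Σ wᵢ·y = 1910×8 + 1370×59 + 120×8 + 780×24 + 960×67 + 860×55 + 190×7 + 1250×10 + 1910×54 + 1510×90 + 1540×39
  = 15280 + 80830 + 960 + 18720 + 64320 + 47300 + 1330 + 12500 + 103140 + 135900 + 60060 = 540340
Σ wᵢ·x = 90320
Ratio = 540340 / 90320 = 5.9825066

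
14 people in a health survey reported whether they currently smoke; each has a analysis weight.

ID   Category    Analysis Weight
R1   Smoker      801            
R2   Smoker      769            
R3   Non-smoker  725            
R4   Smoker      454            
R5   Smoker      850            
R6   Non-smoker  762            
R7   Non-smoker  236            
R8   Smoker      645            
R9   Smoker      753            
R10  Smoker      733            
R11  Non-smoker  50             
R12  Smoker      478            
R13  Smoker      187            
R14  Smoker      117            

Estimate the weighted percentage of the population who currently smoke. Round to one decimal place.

Sum of weights for 'Smoker' = 801 + 769 + 454 + 850 + 645 + 753 + 733 + 478 + 187 + 117 = 5787
Total weight = 7560
Weighted proportion = 5787 / 7560 = 0.76547619 → 76.547619%

76.5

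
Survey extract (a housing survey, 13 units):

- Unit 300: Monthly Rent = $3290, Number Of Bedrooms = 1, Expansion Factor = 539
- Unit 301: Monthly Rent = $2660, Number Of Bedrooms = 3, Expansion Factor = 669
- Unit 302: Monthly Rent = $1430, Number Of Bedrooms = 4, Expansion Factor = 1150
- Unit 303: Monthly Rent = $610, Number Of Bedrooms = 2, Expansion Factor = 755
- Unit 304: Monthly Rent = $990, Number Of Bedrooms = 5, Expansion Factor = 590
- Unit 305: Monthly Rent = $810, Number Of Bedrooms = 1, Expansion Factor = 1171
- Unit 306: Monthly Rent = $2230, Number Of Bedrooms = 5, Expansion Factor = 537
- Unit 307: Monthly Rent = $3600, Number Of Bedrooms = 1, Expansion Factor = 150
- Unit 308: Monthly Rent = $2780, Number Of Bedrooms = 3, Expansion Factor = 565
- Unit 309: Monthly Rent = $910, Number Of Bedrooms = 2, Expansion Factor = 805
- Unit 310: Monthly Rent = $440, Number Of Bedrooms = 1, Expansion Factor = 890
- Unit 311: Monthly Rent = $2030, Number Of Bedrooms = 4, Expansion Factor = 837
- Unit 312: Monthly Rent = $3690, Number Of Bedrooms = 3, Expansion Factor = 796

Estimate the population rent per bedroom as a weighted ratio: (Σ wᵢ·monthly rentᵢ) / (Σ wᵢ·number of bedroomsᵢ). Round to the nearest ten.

640

Σ wᵢ·y = 16259220
Σ wᵢ·x = 25543
Ratio = 16259220 / 25543 = 636.54308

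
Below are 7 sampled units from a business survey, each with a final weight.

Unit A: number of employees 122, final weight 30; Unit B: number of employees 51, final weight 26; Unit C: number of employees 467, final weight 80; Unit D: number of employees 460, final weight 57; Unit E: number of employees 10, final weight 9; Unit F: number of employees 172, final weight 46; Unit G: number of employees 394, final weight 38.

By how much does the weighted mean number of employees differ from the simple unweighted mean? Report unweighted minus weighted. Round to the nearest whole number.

-81

Unweighted sum = 122 + 51 + 467 + 460 + 10 + 172 + 394 = 1676
Unweighted mean = 1676 / 7 = 239.42857
Weighted sum = 122×30 + 51×26 + 467×80 + 460×57 + 10×9 + 172×46 + 394×38
  = 3660 + 1326 + 37360 + 26220 + 90 + 7912 + 14972 = 91540
Sum of weights = 30 + 26 + 80 + 57 + 9 + 46 + 38 = 286
Weighted mean = 91540 / 286 = 320.06993
Difference (unweighted minus weighted) = -80.641359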